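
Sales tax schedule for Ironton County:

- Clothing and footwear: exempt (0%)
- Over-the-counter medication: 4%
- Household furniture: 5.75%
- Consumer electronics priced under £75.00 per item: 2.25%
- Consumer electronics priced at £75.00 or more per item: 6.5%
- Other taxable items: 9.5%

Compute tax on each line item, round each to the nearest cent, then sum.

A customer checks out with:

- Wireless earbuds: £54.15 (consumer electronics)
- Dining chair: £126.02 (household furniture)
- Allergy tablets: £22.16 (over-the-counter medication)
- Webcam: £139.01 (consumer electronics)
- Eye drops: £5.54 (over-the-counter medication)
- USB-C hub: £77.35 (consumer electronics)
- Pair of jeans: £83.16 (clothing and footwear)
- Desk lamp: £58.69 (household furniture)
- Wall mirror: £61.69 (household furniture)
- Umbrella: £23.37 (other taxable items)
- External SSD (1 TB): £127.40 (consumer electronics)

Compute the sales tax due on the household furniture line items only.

£14.17

Dining chair £126.02: household furniture → 5.75% → £7.25
Desk lamp £58.69: household furniture → 5.75% → £3.37
Wall mirror £61.69: household furniture → 5.75% → £3.55
Tax on household furniture = £7.25 + £3.37 + £3.55 = £14.17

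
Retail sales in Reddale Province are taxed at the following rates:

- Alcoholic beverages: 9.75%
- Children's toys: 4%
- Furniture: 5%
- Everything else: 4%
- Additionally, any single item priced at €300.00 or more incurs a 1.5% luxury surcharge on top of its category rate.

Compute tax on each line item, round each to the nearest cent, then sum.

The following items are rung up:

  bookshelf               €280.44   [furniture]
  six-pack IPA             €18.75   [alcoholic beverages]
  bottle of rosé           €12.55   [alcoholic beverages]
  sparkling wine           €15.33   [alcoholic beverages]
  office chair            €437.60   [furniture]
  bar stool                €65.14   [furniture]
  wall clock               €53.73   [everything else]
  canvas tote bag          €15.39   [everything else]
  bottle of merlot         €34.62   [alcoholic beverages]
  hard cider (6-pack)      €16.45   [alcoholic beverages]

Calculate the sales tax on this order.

€58.01

Bookshelf €280.44: furniture → 5% → €14.02
Six-pack IPA €18.75: alcoholic beverages → 9.75% → €1.83
Bottle of rosé €12.55: alcoholic beverages → 9.75% → €1.22
Sparkling wine €15.33: alcoholic beverages → 9.75% → €1.49
Office chair €437.60: furniture → 5% + 1.5% surcharge = 6.5% → €28.44
Bar stool €65.14: furniture → 5% → €3.26
Wall clock €53.73: everything else → 4% → €2.15
Canvas tote bag €15.39: everything else → 4% → €0.62
Bottle of merlot €34.62: alcoholic beverages → 9.75% → €3.38
Hard cider (6-pack) €16.45: alcoholic beverages → 9.75% → €1.60
Total tax = €14.02 + €1.83 + €1.22 + €1.49 + €28.44 + €3.26 + €2.15 + €0.62 + €3.38 + €1.60 = €58.01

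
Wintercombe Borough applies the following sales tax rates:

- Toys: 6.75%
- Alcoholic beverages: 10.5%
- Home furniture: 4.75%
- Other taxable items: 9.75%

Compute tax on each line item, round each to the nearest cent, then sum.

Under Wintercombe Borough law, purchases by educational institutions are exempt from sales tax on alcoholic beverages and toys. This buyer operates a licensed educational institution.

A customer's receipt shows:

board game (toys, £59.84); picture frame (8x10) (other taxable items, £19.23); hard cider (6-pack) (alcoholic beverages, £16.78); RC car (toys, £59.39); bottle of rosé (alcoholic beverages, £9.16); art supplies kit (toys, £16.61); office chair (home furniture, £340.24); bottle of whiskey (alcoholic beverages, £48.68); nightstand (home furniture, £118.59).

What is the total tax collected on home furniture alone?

Office chair £340.24: home furniture → 4.75% → £16.16
Nightstand £118.59: home furniture → 4.75% → £5.63
Tax on home furniture = £16.16 + £5.63 = £21.79

£21.79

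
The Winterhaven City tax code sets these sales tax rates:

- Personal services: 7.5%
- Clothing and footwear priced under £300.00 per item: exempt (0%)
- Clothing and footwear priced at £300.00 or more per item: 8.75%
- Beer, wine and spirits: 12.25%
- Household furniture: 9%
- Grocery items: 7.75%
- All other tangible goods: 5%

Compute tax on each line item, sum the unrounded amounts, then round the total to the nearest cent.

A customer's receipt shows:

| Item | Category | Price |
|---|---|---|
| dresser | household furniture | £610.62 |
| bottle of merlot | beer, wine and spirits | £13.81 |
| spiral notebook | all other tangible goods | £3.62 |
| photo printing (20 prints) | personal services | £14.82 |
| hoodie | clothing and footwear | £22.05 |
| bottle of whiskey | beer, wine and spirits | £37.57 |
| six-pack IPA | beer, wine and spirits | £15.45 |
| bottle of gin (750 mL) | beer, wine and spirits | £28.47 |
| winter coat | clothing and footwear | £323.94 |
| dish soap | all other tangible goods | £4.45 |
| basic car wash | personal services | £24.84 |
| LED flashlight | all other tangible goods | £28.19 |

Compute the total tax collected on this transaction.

Dresser £610.62: household furniture → 9% → £54.9558
Bottle of merlot £13.81: beer, wine and spirits → 12.25% → £1.691725
Spiral notebook £3.62: all other tangible goods → 5% → £0.181
Photo printing (20 prints) £14.82: personal services → 7.5% → £1.1115
Hoodie £22.05: clothing and footwear, under £300.00 → 0% → £0.00
Bottle of whiskey £37.57: beer, wine and spirits → 12.25% → £4.602325
Six-pack IPA £15.45: beer, wine and spirits → 12.25% → £1.892625
Bottle of gin (750 mL) £28.47: beer, wine and spirits → 12.25% → £3.487575
Winter coat £323.94: clothing and footwear, £300.00 or more → 8.75% → £28.34475
Dish soap £4.45: all other tangible goods → 5% → £0.2225
Basic car wash £24.84: personal services → 7.5% → £1.863
LED flashlight £28.19: all other tangible goods → 5% → £1.4095
Unrounded tax sum = £99.7623 → £99.76

£99.76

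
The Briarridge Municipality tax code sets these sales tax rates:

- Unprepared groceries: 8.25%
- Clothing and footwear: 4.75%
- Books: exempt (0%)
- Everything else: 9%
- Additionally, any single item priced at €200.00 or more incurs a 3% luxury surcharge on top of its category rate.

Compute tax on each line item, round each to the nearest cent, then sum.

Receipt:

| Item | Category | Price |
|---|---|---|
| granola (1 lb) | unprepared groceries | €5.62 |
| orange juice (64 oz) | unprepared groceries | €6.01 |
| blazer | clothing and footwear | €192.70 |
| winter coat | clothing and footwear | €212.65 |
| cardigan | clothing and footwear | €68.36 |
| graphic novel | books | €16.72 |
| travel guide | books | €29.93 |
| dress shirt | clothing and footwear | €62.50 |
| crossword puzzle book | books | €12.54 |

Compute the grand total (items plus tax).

€639.84

Granola (1 lb) €5.62: unprepared groceries → 8.25% → €0.46
Orange juice (64 oz) €6.01: unprepared groceries → 8.25% → €0.50
Blazer €192.70: clothing and footwear → 4.75% → €9.15
Winter coat €212.65: clothing and footwear → 4.75% + 3% surcharge = 7.75% → €16.48
Cardigan €68.36: clothing and footwear → 4.75% → €3.25
Graphic novel €16.72: books → 0% → €0.00
Travel guide €29.93: books → 0% → €0.00
Dress shirt €62.50: clothing and footwear → 4.75% → €2.97
Crossword puzzle book €12.54: books → 0% → €0.00
Subtotal = €607.03; tax = €32.81; total due = €639.84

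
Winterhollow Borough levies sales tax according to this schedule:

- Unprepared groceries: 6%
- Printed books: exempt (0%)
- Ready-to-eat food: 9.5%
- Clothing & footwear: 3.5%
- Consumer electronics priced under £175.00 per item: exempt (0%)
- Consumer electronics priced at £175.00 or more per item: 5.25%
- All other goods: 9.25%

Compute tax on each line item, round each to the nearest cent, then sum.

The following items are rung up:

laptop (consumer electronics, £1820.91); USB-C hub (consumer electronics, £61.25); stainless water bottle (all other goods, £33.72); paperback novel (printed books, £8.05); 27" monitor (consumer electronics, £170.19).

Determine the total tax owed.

Laptop £1820.91: consumer electronics, £175.00 or more → 5.25% → £95.60
USB-C hub £61.25: consumer electronics, under £175.00 → 0% → £0.00
Stainless water bottle £33.72: all other goods → 9.25% → £3.12
Paperback novel £8.05: printed books → 0% → £0.00
27" monitor £170.19: consumer electronics, under £175.00 → 0% → £0.00
Total tax = £95.60 + £3.12 = £98.72

£98.72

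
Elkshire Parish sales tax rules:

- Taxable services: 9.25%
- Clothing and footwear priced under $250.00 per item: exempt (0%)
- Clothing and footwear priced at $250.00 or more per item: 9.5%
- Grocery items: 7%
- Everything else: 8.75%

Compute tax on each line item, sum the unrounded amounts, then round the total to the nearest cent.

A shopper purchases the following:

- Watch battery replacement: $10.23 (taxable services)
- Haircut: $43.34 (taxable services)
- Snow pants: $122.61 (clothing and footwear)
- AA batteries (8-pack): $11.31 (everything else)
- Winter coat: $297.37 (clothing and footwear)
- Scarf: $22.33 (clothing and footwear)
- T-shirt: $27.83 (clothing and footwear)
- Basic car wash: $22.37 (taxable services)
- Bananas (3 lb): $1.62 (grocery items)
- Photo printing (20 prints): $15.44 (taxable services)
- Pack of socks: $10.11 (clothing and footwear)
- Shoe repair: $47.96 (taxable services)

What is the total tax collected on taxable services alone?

$12.89

Watch battery replacement $10.23: taxable services → 9.25% → $0.946275
Haircut $43.34: taxable services → 9.25% → $4.00895
Basic car wash $22.37: taxable services → 9.25% → $2.069225
Photo printing (20 prints) $15.44: taxable services → 9.25% → $1.4282
Shoe repair $47.96: taxable services → 9.25% → $4.4363
Tax on taxable services: unrounded sum = $12.88895 → $12.89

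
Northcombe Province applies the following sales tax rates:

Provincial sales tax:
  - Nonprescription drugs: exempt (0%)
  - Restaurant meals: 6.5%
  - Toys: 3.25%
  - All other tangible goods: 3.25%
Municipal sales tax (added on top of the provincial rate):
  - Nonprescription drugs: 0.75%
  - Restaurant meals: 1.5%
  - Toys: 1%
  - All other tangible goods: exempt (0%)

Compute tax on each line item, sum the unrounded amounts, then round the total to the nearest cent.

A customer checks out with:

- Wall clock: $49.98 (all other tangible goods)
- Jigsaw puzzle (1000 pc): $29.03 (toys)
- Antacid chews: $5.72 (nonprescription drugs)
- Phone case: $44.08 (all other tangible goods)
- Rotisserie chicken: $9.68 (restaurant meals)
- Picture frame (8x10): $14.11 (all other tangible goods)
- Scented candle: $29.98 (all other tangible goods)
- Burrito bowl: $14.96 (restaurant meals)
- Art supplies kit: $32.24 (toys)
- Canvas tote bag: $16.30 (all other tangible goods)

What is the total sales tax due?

$9.64

Wall clock $49.98: all other tangible goods → 3.25% + 0% municipal = 3.25% → $1.62435
Jigsaw puzzle (1000 pc) $29.03: toys → 3.25% + 1% municipal = 4.25% → $1.233775
Antacid chews $5.72: nonprescription drugs → 0% + 0.75% municipal = 0.75% → $0.0429
Phone case $44.08: all other tangible goods → 3.25% + 0% municipal = 3.25% → $1.4326
Rotisserie chicken $9.68: restaurant meals → 6.5% + 1.5% municipal = 8% → $0.7744
Picture frame (8x10) $14.11: all other tangible goods → 3.25% + 0% municipal = 3.25% → $0.458575
Scented candle $29.98: all other tangible goods → 3.25% + 0% municipal = 3.25% → $0.97435
Burrito bowl $14.96: restaurant meals → 6.5% + 1.5% municipal = 8% → $1.1968
Art supplies kit $32.24: toys → 3.25% + 1% municipal = 4.25% → $1.3702
Canvas tote bag $16.30: all other tangible goods → 3.25% + 0% municipal = 3.25% → $0.52975
Unrounded tax sum = $9.6377 → $9.64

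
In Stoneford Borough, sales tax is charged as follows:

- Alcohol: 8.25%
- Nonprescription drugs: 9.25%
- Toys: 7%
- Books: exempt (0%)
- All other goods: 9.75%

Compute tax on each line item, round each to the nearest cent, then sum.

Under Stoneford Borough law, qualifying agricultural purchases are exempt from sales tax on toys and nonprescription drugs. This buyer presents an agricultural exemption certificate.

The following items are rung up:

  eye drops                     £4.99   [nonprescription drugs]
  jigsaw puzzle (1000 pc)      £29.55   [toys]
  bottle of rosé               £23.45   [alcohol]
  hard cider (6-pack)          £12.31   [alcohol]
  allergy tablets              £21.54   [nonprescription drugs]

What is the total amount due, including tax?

£94.79

Eye drops £4.99: nonprescription drugs, buyer-exempt → 0% → £0.00
Jigsaw puzzle (1000 pc) £29.55: toys, buyer-exempt → 0% → £0.00
Bottle of rosé £23.45: alcohol → 8.25% → £1.93
Hard cider (6-pack) £12.31: alcohol → 8.25% → £1.02
Allergy tablets £21.54: nonprescription drugs, buyer-exempt → 0% → £0.00
Subtotal = £91.84; tax = £2.95; total due = £94.79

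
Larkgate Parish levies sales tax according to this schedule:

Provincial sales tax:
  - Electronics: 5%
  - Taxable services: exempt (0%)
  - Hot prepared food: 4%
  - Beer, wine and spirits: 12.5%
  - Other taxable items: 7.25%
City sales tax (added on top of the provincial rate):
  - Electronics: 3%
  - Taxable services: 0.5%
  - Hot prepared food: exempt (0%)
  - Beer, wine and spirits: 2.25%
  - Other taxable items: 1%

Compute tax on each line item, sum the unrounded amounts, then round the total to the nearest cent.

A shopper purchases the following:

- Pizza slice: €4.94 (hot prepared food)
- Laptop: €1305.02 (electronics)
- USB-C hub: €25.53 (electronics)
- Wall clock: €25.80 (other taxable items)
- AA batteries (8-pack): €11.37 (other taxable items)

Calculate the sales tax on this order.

€109.71

Pizza slice €4.94: hot prepared food → 4% + 0% city = 4% → €0.1976
Laptop €1305.02: electronics → 5% + 3% city = 8% → €104.4016
USB-C hub €25.53: electronics → 5% + 3% city = 8% → €2.0424
Wall clock €25.80: other taxable items → 7.25% + 1% city = 8.25% → €2.1285
AA batteries (8-pack) €11.37: other taxable items → 7.25% + 1% city = 8.25% → €0.938025
Unrounded tax sum = €109.708125 → €109.71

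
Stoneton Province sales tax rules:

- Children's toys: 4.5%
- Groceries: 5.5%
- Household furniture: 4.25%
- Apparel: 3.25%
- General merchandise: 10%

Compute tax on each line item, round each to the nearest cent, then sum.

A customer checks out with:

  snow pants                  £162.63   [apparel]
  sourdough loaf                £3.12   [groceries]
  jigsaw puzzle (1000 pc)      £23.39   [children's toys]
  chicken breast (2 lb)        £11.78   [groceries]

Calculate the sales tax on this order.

£7.16

Snow pants £162.63: apparel → 3.25% → £5.29
Sourdough loaf £3.12: groceries → 5.5% → £0.17
Jigsaw puzzle (1000 pc) £23.39: children's toys → 4.5% → £1.05
Chicken breast (2 lb) £11.78: groceries → 5.5% → £0.65
Total tax = £5.29 + £0.17 + £1.05 + £0.65 = £7.16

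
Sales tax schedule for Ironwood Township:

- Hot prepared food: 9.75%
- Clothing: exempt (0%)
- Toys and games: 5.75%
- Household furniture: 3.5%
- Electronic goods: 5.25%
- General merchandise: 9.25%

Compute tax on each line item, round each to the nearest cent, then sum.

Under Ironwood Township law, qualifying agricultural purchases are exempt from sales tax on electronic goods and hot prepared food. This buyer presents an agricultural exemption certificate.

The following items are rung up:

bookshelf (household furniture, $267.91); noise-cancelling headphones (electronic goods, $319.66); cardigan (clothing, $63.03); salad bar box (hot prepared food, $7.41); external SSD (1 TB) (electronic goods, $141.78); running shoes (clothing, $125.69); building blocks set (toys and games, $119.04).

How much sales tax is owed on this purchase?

Bookshelf $267.91: household furniture → 3.5% → $9.38
Noise-cancelling headphones $319.66: electronic goods, buyer-exempt → 0% → $0.00
Cardigan $63.03: clothing → 0% → $0.00
Salad bar box $7.41: hot prepared food, buyer-exempt → 0% → $0.00
External SSD (1 TB) $141.78: electronic goods, buyer-exempt → 0% → $0.00
Running shoes $125.69: clothing → 0% → $0.00
Building blocks set $119.04: toys and games → 5.75% → $6.84
Total tax = $9.38 + $6.84 = $16.22

$16.22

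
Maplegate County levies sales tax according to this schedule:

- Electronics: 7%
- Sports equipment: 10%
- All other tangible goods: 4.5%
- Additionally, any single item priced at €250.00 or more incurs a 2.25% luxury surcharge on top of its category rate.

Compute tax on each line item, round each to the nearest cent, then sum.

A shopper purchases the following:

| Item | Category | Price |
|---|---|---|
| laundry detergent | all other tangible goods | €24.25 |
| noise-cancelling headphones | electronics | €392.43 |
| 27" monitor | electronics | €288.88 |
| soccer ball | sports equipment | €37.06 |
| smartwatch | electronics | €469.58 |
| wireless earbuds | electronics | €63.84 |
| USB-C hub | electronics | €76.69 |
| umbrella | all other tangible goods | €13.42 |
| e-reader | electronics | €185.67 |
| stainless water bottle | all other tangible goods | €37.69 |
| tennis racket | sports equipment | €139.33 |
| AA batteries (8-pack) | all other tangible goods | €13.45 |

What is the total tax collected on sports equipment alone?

€17.64

Soccer ball €37.06: sports equipment → 10% → €3.71
Tennis racket €139.33: sports equipment → 10% → €13.93
Tax on sports equipment = €3.71 + €13.93 = €17.64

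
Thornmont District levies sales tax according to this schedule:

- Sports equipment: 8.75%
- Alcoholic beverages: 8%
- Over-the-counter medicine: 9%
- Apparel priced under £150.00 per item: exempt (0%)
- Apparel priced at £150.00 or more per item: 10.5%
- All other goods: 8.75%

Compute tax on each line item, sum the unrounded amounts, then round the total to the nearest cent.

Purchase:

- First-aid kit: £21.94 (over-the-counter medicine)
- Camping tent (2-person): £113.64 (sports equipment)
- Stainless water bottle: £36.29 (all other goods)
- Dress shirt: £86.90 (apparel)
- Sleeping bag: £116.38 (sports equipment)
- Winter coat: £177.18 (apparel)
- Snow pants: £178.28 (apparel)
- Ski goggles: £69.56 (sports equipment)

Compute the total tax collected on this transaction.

£68.69

First-aid kit £21.94: over-the-counter medicine → 9% → £1.9746
Camping tent (2-person) £113.64: sports equipment → 8.75% → £9.9435
Stainless water bottle £36.29: all other goods → 8.75% → £3.175375
Dress shirt £86.90: apparel, under £150.00 → 0% → £0.00
Sleeping bag £116.38: sports equipment → 8.75% → £10.18325
Winter coat £177.18: apparel, £150.00 or more → 10.5% → £18.6039
Snow pants £178.28: apparel, £150.00 or more → 10.5% → £18.7194
Ski goggles £69.56: sports equipment → 8.75% → £6.0865
Unrounded tax sum = £68.686525 → £68.69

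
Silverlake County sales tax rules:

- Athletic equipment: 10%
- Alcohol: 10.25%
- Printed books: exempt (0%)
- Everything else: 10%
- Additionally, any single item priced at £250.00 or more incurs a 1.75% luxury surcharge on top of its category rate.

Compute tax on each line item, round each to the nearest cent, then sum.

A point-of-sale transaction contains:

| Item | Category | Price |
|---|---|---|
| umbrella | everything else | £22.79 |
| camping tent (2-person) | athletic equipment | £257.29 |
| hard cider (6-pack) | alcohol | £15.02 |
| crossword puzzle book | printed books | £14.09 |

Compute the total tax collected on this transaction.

£34.05

Umbrella £22.79: everything else → 10% → £2.28
Camping tent (2-person) £257.29: athletic equipment → 10% + 1.75% surcharge = 11.75% → £30.23
Hard cider (6-pack) £15.02: alcohol → 10.25% → £1.54
Crossword puzzle book £14.09: printed books → 0% → £0.00
Total tax = £2.28 + £30.23 + £1.54 = £34.05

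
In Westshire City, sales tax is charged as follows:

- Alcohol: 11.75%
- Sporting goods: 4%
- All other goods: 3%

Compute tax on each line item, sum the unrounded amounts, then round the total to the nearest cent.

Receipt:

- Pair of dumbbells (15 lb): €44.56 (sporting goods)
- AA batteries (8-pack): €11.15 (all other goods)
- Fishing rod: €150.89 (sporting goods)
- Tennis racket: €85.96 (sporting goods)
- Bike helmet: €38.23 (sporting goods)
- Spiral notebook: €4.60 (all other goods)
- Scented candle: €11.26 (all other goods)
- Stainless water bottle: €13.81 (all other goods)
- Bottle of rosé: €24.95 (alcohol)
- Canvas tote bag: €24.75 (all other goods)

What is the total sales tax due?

Pair of dumbbells (15 lb) €44.56: sporting goods → 4% → €1.7824
AA batteries (8-pack) €11.15: all other goods → 3% → €0.3345
Fishing rod €150.89: sporting goods → 4% → €6.0356
Tennis racket €85.96: sporting goods → 4% → €3.4384
Bike helmet €38.23: sporting goods → 4% → €1.5292
Spiral notebook €4.60: all other goods → 3% → €0.138
Scented candle €11.26: all other goods → 3% → €0.3378
Stainless water bottle €13.81: all other goods → 3% → €0.4143
Bottle of rosé €24.95: alcohol → 11.75% → €2.931625
Canvas tote bag €24.75: all other goods → 3% → €0.7425
Unrounded tax sum = €17.684325 → €17.68

€17.68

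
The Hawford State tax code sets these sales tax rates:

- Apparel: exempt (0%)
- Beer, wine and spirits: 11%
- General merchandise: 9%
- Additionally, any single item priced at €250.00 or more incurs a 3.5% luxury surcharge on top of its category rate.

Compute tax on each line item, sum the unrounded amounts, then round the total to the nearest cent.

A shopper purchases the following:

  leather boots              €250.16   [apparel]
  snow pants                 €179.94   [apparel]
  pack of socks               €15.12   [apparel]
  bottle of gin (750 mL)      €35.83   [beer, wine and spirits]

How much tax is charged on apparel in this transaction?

€8.76

Leather boots €250.16: apparel → 0% + 3.5% surcharge = 3.5% → €8.7556
Snow pants €179.94: apparel → 0% → €0.00
Pack of socks €15.12: apparel → 0% → €0.00
Tax on apparel: unrounded sum = €8.7556 → €8.76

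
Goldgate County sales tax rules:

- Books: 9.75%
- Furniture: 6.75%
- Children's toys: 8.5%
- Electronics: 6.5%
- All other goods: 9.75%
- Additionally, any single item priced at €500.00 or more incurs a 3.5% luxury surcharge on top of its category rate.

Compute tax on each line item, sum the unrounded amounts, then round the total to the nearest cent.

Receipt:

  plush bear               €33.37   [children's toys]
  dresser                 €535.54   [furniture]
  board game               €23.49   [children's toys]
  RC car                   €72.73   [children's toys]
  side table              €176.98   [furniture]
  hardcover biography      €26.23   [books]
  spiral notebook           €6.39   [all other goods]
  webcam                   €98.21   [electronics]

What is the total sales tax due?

€87.42

Plush bear €33.37: children's toys → 8.5% → €2.83645
Dresser €535.54: furniture → 6.75% + 3.5% surcharge = 10.25% → €54.89285
Board game €23.49: children's toys → 8.5% → €1.99665
RC car €72.73: children's toys → 8.5% → €6.18205
Side table €176.98: furniture → 6.75% → €11.94615
Hardcover biography €26.23: books → 9.75% → €2.557425
Spiral notebook €6.39: all other goods → 9.75% → €0.623025
Webcam €98.21: electronics → 6.5% → €6.38365
Unrounded tax sum = €87.41825 → €87.42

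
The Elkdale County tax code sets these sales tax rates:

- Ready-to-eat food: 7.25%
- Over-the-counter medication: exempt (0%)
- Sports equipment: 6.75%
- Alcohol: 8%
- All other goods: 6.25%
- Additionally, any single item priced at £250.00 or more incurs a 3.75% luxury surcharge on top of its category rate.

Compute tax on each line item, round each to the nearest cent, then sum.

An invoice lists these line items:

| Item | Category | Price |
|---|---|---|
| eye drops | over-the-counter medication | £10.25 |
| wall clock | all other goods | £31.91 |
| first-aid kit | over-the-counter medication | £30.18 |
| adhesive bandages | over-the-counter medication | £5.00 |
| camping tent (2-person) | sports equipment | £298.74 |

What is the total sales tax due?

Eye drops £10.25: over-the-counter medication → 0% → £0.00
Wall clock £31.91: all other goods → 6.25% → £1.99
First-aid kit £30.18: over-the-counter medication → 0% → £0.00
Adhesive bandages £5.00: over-the-counter medication → 0% → £0.00
Camping tent (2-person) £298.74: sports equipment → 6.75% + 3.75% surcharge = 10.5% → £31.37
Total tax = £1.99 + £31.37 = £33.36

£33.36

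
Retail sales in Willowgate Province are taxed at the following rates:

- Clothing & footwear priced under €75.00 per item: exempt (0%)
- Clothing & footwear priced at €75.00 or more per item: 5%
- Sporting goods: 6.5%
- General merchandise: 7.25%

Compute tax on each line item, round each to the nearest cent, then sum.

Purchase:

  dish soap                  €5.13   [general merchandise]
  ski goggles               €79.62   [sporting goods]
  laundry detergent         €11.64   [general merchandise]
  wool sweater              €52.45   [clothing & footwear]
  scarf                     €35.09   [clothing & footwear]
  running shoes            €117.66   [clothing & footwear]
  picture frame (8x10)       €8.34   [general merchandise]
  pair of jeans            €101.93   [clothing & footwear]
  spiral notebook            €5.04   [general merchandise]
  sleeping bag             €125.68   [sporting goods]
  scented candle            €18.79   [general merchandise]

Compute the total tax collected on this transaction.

€27.87

Dish soap €5.13: general merchandise → 7.25% → €0.37
Ski goggles €79.62: sporting goods → 6.5% → €5.18
Laundry detergent €11.64: general merchandise → 7.25% → €0.84
Wool sweater €52.45: clothing & footwear, under €75.00 → 0% → €0.00
Scarf €35.09: clothing & footwear, under €75.00 → 0% → €0.00
Running shoes €117.66: clothing & footwear, €75.00 or more → 5% → €5.88
Picture frame (8x10) €8.34: general merchandise → 7.25% → €0.60
Pair of jeans €101.93: clothing & footwear, €75.00 or more → 5% → €5.10
Spiral notebook €5.04: general merchandise → 7.25% → €0.37
Sleeping bag €125.68: sporting goods → 6.5% → €8.17
Scented candle €18.79: general merchandise → 7.25% → €1.36
Total tax = €0.37 + €5.18 + €0.84 + €5.88 + €0.60 + €5.10 + €0.37 + €8.17 + €1.36 = €27.87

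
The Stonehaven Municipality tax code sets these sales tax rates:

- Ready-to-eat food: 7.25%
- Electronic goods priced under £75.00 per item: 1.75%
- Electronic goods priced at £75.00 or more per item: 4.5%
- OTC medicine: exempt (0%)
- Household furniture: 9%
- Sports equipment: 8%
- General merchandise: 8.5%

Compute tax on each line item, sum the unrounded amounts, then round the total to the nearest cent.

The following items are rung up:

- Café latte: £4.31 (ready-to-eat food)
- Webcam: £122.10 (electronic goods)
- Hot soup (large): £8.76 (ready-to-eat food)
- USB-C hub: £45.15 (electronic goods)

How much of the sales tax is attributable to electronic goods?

Webcam £122.10: electronic goods, £75.00 or more → 4.5% → £5.4945
USB-C hub £45.15: electronic goods, under £75.00 → 1.75% → £0.790125
Tax on electronic goods: unrounded sum = £6.284625 → £6.28

£6.28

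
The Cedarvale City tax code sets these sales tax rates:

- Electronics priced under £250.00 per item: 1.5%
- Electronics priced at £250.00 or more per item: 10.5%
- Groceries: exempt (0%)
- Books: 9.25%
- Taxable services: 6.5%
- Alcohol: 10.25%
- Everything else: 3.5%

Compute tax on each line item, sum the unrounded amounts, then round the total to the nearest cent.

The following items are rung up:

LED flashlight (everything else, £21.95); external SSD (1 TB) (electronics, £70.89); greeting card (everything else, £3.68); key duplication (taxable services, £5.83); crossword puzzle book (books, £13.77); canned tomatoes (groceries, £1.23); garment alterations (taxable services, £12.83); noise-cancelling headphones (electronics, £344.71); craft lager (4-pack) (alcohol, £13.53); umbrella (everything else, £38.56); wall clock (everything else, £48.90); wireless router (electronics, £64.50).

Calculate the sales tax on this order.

£46.06

LED flashlight £21.95: everything else → 3.5% → £0.76825
External SSD (1 TB) £70.89: electronics, under £250.00 → 1.5% → £1.06335
Greeting card £3.68: everything else → 3.5% → £0.1288
Key duplication £5.83: taxable services → 6.5% → £0.37895
Crossword puzzle book £13.77: books → 9.25% → £1.273725
Canned tomatoes £1.23: groceries → 0% → £0.00
Garment alterations £12.83: taxable services → 6.5% → £0.83395
Noise-cancelling headphones £344.71: electronics, £250.00 or more → 10.5% → £36.19455
Craft lager (4-pack) £13.53: alcohol → 10.25% → £1.386825
Umbrella £38.56: everything else → 3.5% → £1.3496
Wall clock £48.90: everything else → 3.5% → £1.7115
Wireless router £64.50: electronics, under £250.00 → 1.5% → £0.9675
Unrounded tax sum = £46.057 → £46.06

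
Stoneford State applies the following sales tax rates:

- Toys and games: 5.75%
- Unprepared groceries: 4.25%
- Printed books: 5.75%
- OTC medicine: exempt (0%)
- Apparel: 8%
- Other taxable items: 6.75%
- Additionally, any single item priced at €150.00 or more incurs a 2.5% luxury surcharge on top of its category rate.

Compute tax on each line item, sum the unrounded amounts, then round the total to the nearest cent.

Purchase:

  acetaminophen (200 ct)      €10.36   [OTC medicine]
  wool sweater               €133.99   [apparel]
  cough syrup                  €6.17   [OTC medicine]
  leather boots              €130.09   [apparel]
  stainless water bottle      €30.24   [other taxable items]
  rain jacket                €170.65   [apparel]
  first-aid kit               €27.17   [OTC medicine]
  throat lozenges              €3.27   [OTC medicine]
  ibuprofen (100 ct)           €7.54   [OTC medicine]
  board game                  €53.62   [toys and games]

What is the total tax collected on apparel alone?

Wool sweater €133.99: apparel → 8% → €10.7192
Leather boots €130.09: apparel → 8% → €10.4072
Rain jacket €170.65: apparel → 8% + 2.5% surcharge = 10.5% → €17.91825
Tax on apparel: unrounded sum = €39.04465 → €39.04

€39.04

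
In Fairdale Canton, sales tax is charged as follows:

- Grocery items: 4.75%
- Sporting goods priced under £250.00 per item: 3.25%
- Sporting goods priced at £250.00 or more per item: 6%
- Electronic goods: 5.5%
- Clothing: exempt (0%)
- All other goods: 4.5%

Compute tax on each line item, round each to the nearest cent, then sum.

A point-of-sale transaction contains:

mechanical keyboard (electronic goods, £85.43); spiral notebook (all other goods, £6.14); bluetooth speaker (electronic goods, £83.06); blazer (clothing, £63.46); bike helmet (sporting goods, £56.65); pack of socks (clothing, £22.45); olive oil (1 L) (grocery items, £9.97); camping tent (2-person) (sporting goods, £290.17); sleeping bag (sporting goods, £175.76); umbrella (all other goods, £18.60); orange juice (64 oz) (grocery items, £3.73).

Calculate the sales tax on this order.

Mechanical keyboard £85.43: electronic goods → 5.5% → £4.70
Spiral notebook £6.14: all other goods → 4.5% → £0.28
Bluetooth speaker £83.06: electronic goods → 5.5% → £4.57
Blazer £63.46: clothing → 0% → £0.00
Bike helmet £56.65: sporting goods, under £250.00 → 3.25% → £1.84
Pack of socks £22.45: clothing → 0% → £0.00
Olive oil (1 L) £9.97: grocery items → 4.75% → £0.47
Camping tent (2-person) £290.17: sporting goods, £250.00 or more → 6% → £17.41
Sleeping bag £175.76: sporting goods, under £250.00 → 3.25% → £5.71
Umbrella £18.60: all other goods → 4.5% → £0.84
Orange juice (64 oz) £3.73: grocery items → 4.75% → £0.18
Total tax = £4.70 + £0.28 + £4.57 + £1.84 + £0.47 + £17.41 + £5.71 + £0.84 + £0.18 = £36.00

£36.00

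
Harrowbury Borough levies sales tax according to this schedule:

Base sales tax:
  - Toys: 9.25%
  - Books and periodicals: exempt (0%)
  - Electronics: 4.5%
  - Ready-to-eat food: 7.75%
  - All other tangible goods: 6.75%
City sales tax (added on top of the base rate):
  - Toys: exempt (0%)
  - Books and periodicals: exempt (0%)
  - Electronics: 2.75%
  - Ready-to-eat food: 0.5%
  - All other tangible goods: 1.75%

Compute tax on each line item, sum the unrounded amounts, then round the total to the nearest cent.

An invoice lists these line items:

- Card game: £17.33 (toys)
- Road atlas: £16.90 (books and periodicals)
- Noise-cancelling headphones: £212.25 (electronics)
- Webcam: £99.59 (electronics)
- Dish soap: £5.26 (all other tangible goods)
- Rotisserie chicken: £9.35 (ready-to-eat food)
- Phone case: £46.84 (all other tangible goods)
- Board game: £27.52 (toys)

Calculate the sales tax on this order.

£31.96

Card game £17.33: toys → 9.25% + 0% city = 9.25% → £1.603025
Road atlas £16.90: books and periodicals → 0% + 0% city = 0% → £0.00
Noise-cancelling headphones £212.25: electronics → 4.5% + 2.75% city = 7.25% → £15.388125
Webcam £99.59: electronics → 4.5% + 2.75% city = 7.25% → £7.220275
Dish soap £5.26: all other tangible goods → 6.75% + 1.75% city = 8.5% → £0.4471
Rotisserie chicken £9.35: ready-to-eat food → 7.75% + 0.5% city = 8.25% → £0.771375
Phone case £46.84: all other tangible goods → 6.75% + 1.75% city = 8.5% → £3.9814
Board game £27.52: toys → 9.25% + 0% city = 9.25% → £2.5456
Unrounded tax sum = £31.9569 → £31.96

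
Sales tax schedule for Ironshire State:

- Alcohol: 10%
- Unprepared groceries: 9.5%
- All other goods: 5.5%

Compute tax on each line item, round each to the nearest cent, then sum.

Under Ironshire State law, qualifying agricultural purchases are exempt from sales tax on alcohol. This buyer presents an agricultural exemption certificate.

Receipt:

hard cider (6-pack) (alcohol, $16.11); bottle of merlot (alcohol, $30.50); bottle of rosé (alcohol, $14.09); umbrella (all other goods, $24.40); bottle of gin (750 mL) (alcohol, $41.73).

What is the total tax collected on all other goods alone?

Umbrella $24.40: all other goods → 5.5% → $1.34
Tax on all other goods = $1.34

$1.34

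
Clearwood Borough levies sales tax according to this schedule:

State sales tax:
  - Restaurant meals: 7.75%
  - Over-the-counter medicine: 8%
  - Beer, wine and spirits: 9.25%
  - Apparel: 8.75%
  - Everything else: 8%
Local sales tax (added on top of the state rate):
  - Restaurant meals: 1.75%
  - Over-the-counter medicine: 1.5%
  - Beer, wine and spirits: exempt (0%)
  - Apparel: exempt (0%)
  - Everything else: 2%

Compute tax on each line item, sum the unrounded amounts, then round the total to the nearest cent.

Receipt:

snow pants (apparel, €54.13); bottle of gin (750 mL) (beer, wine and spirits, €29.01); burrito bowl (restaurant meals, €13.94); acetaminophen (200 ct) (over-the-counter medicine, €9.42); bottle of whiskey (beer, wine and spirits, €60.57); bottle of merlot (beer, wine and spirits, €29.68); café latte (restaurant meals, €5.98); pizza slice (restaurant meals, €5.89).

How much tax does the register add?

€19.11

Snow pants €54.13: apparel → 8.75% + 0% local = 8.75% → €4.736375
Bottle of gin (750 mL) €29.01: beer, wine and spirits → 9.25% + 0% local = 9.25% → €2.683425
Burrito bowl €13.94: restaurant meals → 7.75% + 1.75% local = 9.5% → €1.3243
Acetaminophen (200 ct) €9.42: over-the-counter medicine → 8% + 1.5% local = 9.5% → €0.8949
Bottle of whiskey €60.57: beer, wine and spirits → 9.25% + 0% local = 9.25% → €5.602725
Bottle of merlot €29.68: beer, wine and spirits → 9.25% + 0% local = 9.25% → €2.7454
Café latte €5.98: restaurant meals → 7.75% + 1.75% local = 9.5% → €0.5681
Pizza slice €5.89: restaurant meals → 7.75% + 1.75% local = 9.5% → €0.55955
Unrounded tax sum = €19.114775 → €19.11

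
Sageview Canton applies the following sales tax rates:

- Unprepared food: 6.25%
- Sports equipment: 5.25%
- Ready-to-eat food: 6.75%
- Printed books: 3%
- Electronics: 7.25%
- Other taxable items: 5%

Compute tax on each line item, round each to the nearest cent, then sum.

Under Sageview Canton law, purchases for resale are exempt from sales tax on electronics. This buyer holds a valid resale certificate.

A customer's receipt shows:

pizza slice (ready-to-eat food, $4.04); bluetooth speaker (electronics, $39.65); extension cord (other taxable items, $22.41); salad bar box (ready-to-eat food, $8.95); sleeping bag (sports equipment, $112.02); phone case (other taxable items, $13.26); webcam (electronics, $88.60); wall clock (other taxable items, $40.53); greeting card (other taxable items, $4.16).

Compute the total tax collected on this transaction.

$10.77

Pizza slice $4.04: ready-to-eat food → 6.75% → $0.27
Bluetooth speaker $39.65: electronics, buyer-exempt → 0% → $0.00
Extension cord $22.41: other taxable items → 5% → $1.12
Salad bar box $8.95: ready-to-eat food → 6.75% → $0.60
Sleeping bag $112.02: sports equipment → 5.25% → $5.88
Phone case $13.26: other taxable items → 5% → $0.66
Webcam $88.60: electronics, buyer-exempt → 0% → $0.00
Wall clock $40.53: other taxable items → 5% → $2.03
Greeting card $4.16: other taxable items → 5% → $0.21
Total tax = $0.27 + $1.12 + $0.60 + $5.88 + $0.66 + $2.03 + $0.21 = $10.77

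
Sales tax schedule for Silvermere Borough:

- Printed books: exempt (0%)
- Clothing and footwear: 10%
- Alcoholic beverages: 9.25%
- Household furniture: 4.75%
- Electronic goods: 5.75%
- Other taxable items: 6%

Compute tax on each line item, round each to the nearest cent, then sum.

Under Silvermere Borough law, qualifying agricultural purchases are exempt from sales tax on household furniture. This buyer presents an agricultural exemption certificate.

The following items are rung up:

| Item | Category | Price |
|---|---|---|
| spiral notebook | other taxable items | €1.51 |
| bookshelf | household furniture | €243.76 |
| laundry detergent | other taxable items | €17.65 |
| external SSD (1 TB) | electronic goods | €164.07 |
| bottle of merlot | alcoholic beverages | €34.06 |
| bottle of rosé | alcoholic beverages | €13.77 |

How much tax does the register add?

€15.00

Spiral notebook €1.51: other taxable items → 6% → €0.09
Bookshelf €243.76: household furniture, buyer-exempt → 0% → €0.00
Laundry detergent €17.65: other taxable items → 6% → €1.06
External SSD (1 TB) €164.07: electronic goods → 5.75% → €9.43
Bottle of merlot €34.06: alcoholic beverages → 9.25% → €3.15
Bottle of rosé €13.77: alcoholic beverages → 9.25% → €1.27
Total tax = €0.09 + €1.06 + €9.43 + €3.15 + €1.27 = €15.00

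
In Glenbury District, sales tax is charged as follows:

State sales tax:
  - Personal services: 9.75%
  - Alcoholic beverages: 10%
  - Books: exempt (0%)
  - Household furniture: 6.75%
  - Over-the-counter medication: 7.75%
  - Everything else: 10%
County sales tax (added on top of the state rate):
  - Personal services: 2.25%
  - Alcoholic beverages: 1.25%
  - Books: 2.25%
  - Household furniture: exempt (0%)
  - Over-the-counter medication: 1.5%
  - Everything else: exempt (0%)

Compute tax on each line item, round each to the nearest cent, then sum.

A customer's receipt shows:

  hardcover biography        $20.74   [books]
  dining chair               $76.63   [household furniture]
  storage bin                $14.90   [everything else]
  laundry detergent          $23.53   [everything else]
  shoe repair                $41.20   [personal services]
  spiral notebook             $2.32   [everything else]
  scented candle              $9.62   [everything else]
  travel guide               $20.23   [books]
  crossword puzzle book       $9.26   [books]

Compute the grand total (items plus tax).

Hardcover biography $20.74: books → 0% + 2.25% county = 2.25% → $0.47
Dining chair $76.63: household furniture → 6.75% + 0% county = 6.75% → $5.17
Storage bin $14.90: everything else → 10% + 0% county = 10% → $1.49
Laundry detergent $23.53: everything else → 10% + 0% county = 10% → $2.35
Shoe repair $41.20: personal services → 9.75% + 2.25% county = 12% → $4.94
Spiral notebook $2.32: everything else → 10% + 0% county = 10% → $0.23
Scented candle $9.62: everything else → 10% + 0% county = 10% → $0.96
Travel guide $20.23: books → 0% + 2.25% county = 2.25% → $0.46
Crossword puzzle book $9.26: books → 0% + 2.25% county = 2.25% → $0.21
Subtotal = $218.43; tax = $16.28; total due = $234.71

$234.71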